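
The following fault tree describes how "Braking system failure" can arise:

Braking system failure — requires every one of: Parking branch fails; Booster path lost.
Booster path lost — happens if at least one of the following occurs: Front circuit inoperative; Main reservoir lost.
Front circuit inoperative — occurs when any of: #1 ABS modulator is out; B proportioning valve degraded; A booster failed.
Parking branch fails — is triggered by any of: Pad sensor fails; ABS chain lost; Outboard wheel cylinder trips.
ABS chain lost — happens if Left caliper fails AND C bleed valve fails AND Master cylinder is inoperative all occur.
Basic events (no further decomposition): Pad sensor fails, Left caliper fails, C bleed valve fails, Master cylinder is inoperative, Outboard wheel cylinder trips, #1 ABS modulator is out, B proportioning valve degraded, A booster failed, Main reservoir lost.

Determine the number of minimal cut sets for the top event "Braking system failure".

ABS chain lost [AND]: one cut set from each child combined → 1 × 1 × 1 = 1 cut set(s).
Parking branch fails [OR]: union of children's cut sets → 3 cut set(s).
Front circuit inoperative [OR]: union of children's cut sets → 3 cut set(s).
Booster path lost [OR]: union of children's cut sets → 4 cut set(s).
Braking system failure [AND]: one cut set from each child combined → 3 × 4 = 12 cut set(s).

12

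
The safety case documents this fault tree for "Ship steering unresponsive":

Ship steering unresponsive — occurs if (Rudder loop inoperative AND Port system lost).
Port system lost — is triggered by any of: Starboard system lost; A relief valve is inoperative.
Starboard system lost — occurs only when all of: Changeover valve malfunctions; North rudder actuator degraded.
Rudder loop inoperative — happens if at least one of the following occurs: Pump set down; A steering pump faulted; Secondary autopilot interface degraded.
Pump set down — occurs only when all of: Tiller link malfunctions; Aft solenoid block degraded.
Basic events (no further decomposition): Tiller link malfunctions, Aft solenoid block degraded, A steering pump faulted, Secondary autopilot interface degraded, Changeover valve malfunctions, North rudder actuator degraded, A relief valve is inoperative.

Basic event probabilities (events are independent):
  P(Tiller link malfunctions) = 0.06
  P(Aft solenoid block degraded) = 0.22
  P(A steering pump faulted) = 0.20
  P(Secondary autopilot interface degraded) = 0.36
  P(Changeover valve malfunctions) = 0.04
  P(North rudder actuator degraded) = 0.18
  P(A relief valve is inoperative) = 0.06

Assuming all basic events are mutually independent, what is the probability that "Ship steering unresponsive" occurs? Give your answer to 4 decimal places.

P(Pump set down) [AND] = 0.06 × 0.22 = 0.013200
P(Rudder loop inoperative) [OR] = 1 − (1−0.013200) × (1−0.20) × (1−0.36) = 0.494758
P(Starboard system lost) [AND] = 0.04 × 0.18 = 0.007200
P(Port system lost) [OR] = 1 − (1−0.007200) × (1−0.06) = 0.066768
P(Ship steering unresponsive) [AND] = 0.494758 × 0.066768 = 0.033034
Rounded to 4 decimal places: P(Ship steering unresponsive) ≈ 0.0330.

0.0330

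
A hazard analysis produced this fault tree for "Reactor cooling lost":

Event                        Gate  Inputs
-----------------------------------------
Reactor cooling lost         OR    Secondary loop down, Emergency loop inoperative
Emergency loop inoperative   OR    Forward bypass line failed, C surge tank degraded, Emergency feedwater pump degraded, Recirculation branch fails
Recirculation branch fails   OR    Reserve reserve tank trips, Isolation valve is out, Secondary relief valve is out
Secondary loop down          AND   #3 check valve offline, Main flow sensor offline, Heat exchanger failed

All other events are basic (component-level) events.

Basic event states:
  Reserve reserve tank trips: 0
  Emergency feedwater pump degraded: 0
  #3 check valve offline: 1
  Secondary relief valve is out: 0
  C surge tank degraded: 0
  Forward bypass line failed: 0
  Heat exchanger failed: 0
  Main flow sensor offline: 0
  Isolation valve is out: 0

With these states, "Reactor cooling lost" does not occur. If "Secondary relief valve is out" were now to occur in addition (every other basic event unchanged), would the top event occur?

Counterfactual: set "Secondary relief valve is out" to occurred.
Secondary loop down [AND]: #3 check valve offline=occurs, Main flow sensor offline=not, Heat exchanger failed=not → not all inputs occur → does not occur.
Recirculation branch fails [OR]: Reserve reserve tank trips=not, Isolation valve is out=not, Secondary relief valve is out=occurs → at least one input occurs → occurs.
Emergency loop inoperative [OR]: Forward bypass line failed=not, C surge tank degraded=not, Emergency feedwater pump degraded=not, Recirculation branch fails=occurs → at least one input occurs → occurs.
Reactor cooling lost [OR]: Secondary loop down=not, Emergency loop inoperative=occurs → at least one input occurs → occurs.

Yes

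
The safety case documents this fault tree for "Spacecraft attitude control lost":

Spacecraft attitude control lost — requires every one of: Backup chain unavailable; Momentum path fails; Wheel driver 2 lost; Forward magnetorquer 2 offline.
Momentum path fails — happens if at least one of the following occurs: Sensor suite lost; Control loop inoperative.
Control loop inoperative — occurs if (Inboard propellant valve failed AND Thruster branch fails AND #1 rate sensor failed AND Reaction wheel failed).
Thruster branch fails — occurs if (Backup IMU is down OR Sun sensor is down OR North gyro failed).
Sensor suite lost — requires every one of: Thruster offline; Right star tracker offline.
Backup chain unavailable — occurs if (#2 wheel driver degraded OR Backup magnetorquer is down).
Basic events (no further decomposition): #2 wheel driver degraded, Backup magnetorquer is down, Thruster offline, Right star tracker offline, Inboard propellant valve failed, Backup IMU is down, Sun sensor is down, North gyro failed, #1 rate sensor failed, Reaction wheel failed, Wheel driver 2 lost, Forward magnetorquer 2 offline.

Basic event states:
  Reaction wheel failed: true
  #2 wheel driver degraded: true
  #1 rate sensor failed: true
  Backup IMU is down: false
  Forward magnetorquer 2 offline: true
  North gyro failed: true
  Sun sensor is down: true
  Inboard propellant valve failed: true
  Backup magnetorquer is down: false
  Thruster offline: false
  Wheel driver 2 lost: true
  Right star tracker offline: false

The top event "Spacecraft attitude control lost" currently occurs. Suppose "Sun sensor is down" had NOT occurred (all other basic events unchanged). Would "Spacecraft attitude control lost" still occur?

Counterfactual: set "Sun sensor is down" to not occurred.
Backup chain unavailable [OR]: #2 wheel driver degraded=occurs, Backup magnetorquer is down=not → at least one input occurs → occurs.
Sensor suite lost [AND]: Thruster offline=not, Right star tracker offline=not → not all inputs occur → does not occur.
Thruster branch fails [OR]: Backup IMU is down=not, Sun sensor is down=not, North gyro failed=occurs → at least one input occurs → occurs.
Control loop inoperative [AND]: Inboard propellant valve failed=occurs, Thruster branch fails=occurs, #1 rate sensor failed=occurs, Reaction wheel failed=occurs → all inputs occur → occurs.
Momentum path fails [OR]: Sensor suite lost=not, Control loop inoperative=occurs → at least one input occurs → occurs.
Spacecraft attitude control lost [AND]: Backup chain unavailable=occurs, Momentum path fails=occurs, Wheel driver 2 lost=occurs, Forward magnetorquer 2 offline=occurs → all inputs occur → occurs.

Yes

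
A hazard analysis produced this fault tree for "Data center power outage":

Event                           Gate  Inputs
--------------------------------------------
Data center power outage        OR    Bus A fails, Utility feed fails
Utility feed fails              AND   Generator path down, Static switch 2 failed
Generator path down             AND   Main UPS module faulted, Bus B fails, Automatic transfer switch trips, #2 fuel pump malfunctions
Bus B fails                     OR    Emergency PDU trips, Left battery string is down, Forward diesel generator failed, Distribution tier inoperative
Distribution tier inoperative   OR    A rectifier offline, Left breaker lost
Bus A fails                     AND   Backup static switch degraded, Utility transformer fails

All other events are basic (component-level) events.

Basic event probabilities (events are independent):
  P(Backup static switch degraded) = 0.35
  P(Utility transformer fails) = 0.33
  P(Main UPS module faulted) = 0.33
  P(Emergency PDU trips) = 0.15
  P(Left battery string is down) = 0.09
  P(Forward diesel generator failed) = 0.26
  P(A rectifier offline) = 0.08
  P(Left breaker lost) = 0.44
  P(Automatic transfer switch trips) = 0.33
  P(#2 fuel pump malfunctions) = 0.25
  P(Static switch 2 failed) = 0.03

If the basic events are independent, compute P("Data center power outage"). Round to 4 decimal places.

P(Bus A fails) [AND] = 0.35 × 0.33 = 0.115500
P(Distribution tier inoperative) [OR] = 1 − (1−0.08) × (1−0.44) = 0.484800
P(Bus B fails) [OR] = 1 − (1−0.15) × (1−0.09) × (1−0.26) × (1−0.484800) = 0.705105
P(Generator path down) [AND] = 0.33 × 0.705105 × 0.33 × 0.25 = 0.019196
P(Utility feed fails) [AND] = 0.019196 × 0.03 = 0.000576
P(Data center power outage) [OR] = 1 − (1−0.115500) × (1−0.000576) = 0.116009
Rounded to 4 decimal places: P(Data center power outage) ≈ 0.1160.

0.1160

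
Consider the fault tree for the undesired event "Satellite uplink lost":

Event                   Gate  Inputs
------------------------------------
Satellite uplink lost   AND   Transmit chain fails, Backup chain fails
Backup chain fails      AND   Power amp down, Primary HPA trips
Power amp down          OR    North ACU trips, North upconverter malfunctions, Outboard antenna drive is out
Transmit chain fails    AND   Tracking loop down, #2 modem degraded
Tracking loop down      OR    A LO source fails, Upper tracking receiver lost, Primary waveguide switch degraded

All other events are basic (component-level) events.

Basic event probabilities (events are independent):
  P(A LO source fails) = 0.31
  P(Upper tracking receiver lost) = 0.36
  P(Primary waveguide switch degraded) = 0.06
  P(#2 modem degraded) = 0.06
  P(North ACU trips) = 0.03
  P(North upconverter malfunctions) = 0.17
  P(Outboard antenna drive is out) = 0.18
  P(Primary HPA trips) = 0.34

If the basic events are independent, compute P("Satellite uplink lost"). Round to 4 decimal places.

0.0041

P(Tracking loop down) [OR] = 1 − (1−0.31) × (1−0.36) × (1−0.06) = 0.584896
P(Transmit chain fails) [AND] = 0.584896 × 0.06 = 0.035094
P(Power amp down) [OR] = 1 − (1−0.03) × (1−0.17) × (1−0.18) = 0.339818
P(Backup chain fails) [AND] = 0.339818 × 0.34 = 0.115538
P(Satellite uplink lost) [AND] = 0.035094 × 0.115538 = 0.004055
Rounded to 4 decimal places: P(Satellite uplink lost) ≈ 0.0041.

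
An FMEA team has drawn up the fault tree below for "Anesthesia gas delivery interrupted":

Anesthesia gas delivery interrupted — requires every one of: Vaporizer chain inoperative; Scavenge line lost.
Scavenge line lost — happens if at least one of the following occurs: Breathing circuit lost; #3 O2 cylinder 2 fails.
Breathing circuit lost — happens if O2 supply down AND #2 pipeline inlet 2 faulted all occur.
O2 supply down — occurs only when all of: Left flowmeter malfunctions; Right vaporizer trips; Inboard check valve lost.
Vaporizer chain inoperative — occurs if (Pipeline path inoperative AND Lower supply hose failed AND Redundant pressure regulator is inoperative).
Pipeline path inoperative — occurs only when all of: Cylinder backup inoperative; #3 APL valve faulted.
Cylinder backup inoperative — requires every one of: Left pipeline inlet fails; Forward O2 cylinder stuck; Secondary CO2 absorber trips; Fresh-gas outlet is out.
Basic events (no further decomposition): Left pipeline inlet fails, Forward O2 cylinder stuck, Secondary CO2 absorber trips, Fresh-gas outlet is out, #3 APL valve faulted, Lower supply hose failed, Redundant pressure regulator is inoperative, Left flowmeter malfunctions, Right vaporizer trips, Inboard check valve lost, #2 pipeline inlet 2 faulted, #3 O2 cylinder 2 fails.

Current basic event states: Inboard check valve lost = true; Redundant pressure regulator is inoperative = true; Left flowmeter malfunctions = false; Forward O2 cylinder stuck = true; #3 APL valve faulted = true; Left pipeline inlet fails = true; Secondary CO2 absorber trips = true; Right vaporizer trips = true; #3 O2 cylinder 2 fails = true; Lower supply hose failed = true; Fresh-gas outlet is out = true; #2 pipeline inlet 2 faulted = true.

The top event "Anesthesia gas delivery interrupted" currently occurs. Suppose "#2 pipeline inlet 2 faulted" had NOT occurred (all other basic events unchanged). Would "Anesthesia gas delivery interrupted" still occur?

Yes

Counterfactual: set "#2 pipeline inlet 2 faulted" to not occurred.
Cylinder backup inoperative [AND]: Left pipeline inlet fails=occurs, Forward O2 cylinder stuck=occurs, Secondary CO2 absorber trips=occurs, Fresh-gas outlet is out=occurs → all inputs occur → occurs.
Pipeline path inoperative [AND]: Cylinder backup inoperative=occurs, #3 APL valve faulted=occurs → all inputs occur → occurs.
Vaporizer chain inoperative [AND]: Pipeline path inoperative=occurs, Lower supply hose failed=occurs, Redundant pressure regulator is inoperative=occurs → all inputs occur → occurs.
O2 supply down [AND]: Left flowmeter malfunctions=not, Right vaporizer trips=occurs, Inboard check valve lost=occurs → not all inputs occur → does not occur.
Breathing circuit lost [AND]: O2 supply down=not, #2 pipeline inlet 2 faulted=not → not all inputs occur → does not occur.
Scavenge line lost [OR]: Breathing circuit lost=not, #3 O2 cylinder 2 fails=occurs → at least one input occurs → occurs.
Anesthesia gas delivery interrupted [AND]: Vaporizer chain inoperative=occurs, Scavenge line lost=occurs → all inputs occur → occurs.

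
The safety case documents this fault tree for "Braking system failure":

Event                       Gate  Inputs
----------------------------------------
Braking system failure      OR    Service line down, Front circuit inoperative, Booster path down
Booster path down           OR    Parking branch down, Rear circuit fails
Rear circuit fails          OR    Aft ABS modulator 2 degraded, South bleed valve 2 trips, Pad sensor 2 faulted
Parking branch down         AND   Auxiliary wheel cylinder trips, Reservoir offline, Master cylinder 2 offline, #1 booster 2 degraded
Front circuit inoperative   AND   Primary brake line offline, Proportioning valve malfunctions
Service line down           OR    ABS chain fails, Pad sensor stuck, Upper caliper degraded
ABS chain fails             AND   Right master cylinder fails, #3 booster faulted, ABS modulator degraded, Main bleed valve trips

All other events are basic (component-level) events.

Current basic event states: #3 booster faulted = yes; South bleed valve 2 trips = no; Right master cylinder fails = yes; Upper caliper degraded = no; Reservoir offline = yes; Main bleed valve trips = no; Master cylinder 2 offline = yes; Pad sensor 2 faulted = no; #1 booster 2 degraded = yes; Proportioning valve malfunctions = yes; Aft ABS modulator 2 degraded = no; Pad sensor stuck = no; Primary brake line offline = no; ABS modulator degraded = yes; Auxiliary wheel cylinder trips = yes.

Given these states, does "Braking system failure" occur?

Yes

ABS chain fails [AND]: Right master cylinder fails=occurs, #3 booster faulted=occurs, ABS modulator degraded=occurs, Main bleed valve trips=not → not all inputs occur → does not occur.
Service line down [OR]: ABS chain fails=not, Pad sensor stuck=not, Upper caliper degraded=not → no input occurs → does not occur.
Front circuit inoperative [AND]: Primary brake line offline=not, Proportioning valve malfunctions=occurs → not all inputs occur → does not occur.
Parking branch down [AND]: Auxiliary wheel cylinder trips=occurs, Reservoir offline=occurs, Master cylinder 2 offline=occurs, #1 booster 2 degraded=occurs → all inputs occur → occurs.
Rear circuit fails [OR]: Aft ABS modulator 2 degraded=not, South bleed valve 2 trips=not, Pad sensor 2 faulted=not → no input occurs → does not occur.
Booster path down [OR]: Parking branch down=occurs, Rear circuit fails=not → at least one input occurs → occurs.
Braking system failure [OR]: Service line down=not, Front circuit inoperative=not, Booster path down=occurs → at least one input occurs → occurs.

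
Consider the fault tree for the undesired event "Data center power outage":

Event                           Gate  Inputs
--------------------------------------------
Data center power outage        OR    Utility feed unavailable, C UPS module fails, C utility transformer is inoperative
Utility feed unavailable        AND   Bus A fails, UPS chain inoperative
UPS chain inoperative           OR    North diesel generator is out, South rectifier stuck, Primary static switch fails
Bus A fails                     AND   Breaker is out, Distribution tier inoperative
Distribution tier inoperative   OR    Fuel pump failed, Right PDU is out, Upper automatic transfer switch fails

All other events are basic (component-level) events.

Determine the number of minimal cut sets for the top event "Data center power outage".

Distribution tier inoperative [OR]: union of children's cut sets → 3 cut set(s).
Bus A fails [AND]: one cut set from each child combined → 1 × 3 = 3 cut set(s).
UPS chain inoperative [OR]: union of children's cut sets → 3 cut set(s).
Utility feed unavailable [AND]: one cut set from each child combined → 3 × 3 = 9 cut set(s).
Data center power outage [OR]: union of children's cut sets → 11 cut set(s).

11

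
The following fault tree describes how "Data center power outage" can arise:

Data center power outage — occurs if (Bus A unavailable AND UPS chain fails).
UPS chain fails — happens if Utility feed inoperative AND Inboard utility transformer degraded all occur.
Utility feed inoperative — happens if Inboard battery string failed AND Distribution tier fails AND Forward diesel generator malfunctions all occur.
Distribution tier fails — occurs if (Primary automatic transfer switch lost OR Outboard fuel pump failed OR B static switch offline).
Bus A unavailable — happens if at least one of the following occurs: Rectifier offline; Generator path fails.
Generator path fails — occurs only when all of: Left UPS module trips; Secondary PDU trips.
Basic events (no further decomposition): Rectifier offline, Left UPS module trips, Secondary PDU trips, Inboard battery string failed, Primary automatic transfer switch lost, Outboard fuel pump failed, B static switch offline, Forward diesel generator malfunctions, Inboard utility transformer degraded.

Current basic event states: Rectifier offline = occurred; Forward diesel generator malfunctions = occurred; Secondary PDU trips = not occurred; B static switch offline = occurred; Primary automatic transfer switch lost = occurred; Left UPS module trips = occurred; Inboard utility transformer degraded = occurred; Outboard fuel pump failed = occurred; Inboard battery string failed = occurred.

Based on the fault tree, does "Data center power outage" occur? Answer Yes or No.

Yes

Generator path fails [AND]: Left UPS module trips=occurs, Secondary PDU trips=not → not all inputs occur → does not occur.
Bus A unavailable [OR]: Rectifier offline=occurs, Generator path fails=not → at least one input occurs → occurs.
Distribution tier fails [OR]: Primary automatic transfer switch lost=occurs, Outboard fuel pump failed=occurs, B static switch offline=occurs → at least one input occurs → occurs.
Utility feed inoperative [AND]: Inboard battery string failed=occurs, Distribution tier fails=occurs, Forward diesel generator malfunctions=occurs → all inputs occur → occurs.
UPS chain fails [AND]: Utility feed inoperative=occurs, Inboard utility transformer degraded=occurs → all inputs occur → occurs.
Data center power outage [AND]: Bus A unavailable=occurs, UPS chain fails=occurs → all inputs occur → occurs.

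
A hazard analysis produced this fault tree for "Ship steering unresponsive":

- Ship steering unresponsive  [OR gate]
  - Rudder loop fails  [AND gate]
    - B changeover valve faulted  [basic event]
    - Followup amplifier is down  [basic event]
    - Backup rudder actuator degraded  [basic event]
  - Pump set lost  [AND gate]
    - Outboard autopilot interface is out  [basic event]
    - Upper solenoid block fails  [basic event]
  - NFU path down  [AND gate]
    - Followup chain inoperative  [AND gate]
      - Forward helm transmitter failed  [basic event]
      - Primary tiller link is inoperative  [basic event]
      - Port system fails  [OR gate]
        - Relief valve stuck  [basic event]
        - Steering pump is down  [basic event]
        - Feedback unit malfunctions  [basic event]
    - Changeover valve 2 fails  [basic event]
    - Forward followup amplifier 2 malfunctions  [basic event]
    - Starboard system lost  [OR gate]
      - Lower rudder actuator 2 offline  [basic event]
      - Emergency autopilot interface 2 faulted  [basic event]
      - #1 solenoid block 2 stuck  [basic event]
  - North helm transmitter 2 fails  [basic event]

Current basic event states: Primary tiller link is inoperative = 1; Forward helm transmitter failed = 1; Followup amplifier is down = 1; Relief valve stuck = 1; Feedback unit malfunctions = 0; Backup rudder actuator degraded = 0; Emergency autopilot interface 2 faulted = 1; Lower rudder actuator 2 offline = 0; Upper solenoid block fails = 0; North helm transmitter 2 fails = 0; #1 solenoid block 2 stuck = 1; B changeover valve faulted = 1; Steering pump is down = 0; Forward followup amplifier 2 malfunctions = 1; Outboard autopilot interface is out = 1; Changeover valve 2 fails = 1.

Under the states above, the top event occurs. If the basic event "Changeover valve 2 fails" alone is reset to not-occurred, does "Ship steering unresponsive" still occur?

Counterfactual: set "Changeover valve 2 fails" to not occurred.
Rudder loop fails [AND]: B changeover valve faulted=occurs, Followup amplifier is down=occurs, Backup rudder actuator degraded=not → not all inputs occur → does not occur.
Pump set lost [AND]: Outboard autopilot interface is out=occurs, Upper solenoid block fails=not → not all inputs occur → does not occur.
Port system fails [OR]: Relief valve stuck=occurs, Steering pump is down=not, Feedback unit malfunctions=not → at least one input occurs → occurs.
Followup chain inoperative [AND]: Forward helm transmitter failed=occurs, Primary tiller link is inoperative=occurs, Port system fails=occurs → all inputs occur → occurs.
Starboard system lost [OR]: Lower rudder actuator 2 offline=not, Emergency autopilot interface 2 faulted=occurs, #1 solenoid block 2 stuck=occurs → at least one input occurs → occurs.
NFU path down [AND]: Followup chain inoperative=occurs, Changeover valve 2 fails=not, Forward followup amplifier 2 malfunctions=occurs, Starboard system lost=occurs → not all inputs occur → does not occur.
Ship steering unresponsive [OR]: Rudder loop fails=not, Pump set lost=not, NFU path down=not, North helm transmitter 2 fails=not → no input occurs → does not occur.

No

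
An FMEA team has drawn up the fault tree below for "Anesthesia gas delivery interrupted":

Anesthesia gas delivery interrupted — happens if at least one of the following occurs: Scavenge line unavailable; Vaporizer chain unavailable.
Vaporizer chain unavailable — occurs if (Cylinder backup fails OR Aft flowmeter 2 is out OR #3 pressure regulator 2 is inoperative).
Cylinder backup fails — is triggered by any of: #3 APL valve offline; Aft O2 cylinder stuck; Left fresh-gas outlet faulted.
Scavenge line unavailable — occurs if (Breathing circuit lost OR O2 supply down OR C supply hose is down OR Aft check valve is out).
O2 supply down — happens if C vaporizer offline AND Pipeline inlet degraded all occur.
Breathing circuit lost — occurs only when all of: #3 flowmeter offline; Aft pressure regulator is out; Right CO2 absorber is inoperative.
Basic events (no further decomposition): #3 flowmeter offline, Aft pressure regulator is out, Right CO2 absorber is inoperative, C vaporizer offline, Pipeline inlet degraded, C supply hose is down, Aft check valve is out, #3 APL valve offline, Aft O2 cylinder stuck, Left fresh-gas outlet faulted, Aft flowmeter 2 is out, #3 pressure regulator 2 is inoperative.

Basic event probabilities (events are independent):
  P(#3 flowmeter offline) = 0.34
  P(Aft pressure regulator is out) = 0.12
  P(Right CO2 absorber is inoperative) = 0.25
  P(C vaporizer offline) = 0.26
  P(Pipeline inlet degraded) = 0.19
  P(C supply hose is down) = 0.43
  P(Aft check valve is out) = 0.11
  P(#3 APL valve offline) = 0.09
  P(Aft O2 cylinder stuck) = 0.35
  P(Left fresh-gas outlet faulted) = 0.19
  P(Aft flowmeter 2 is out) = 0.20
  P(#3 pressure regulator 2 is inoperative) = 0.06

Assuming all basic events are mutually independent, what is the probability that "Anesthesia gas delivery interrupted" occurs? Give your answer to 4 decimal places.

P(Breathing circuit lost) [AND] = 0.34 × 0.12 × 0.25 = 0.010200
P(O2 supply down) [AND] = 0.26 × 0.19 = 0.049400
P(Scavenge line unavailable) [OR] = 1 − (1−0.010200) × (1−0.049400) × (1−0.43) × (1−0.11) = 0.522679
P(Cylinder backup fails) [OR] = 1 − (1−0.09) × (1−0.35) × (1−0.19) = 0.520885
P(Vaporizer chain unavailable) [OR] = 1 − (1−0.520885) × (1−0.20) × (1−0.06) = 0.639706
P(Anesthesia gas delivery interrupted) [OR] = 1 − (1−0.522679) × (1−0.639706) = 0.828024
Rounded to 4 decimal places: P(Anesthesia gas delivery interrupted) ≈ 0.8280.

0.8280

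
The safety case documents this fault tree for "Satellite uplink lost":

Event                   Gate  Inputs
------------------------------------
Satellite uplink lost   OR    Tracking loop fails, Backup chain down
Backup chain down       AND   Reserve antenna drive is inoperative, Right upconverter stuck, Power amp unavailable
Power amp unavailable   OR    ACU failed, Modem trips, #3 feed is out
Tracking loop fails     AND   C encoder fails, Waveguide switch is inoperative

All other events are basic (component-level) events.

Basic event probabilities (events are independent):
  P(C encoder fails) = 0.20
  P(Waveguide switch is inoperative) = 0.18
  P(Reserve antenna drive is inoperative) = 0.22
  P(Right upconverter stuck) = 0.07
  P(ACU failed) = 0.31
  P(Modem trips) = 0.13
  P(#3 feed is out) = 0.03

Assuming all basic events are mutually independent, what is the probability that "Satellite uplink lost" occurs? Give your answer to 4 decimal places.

P(Tracking loop fails) [AND] = 0.20 × 0.18 = 0.036000
P(Power amp unavailable) [OR] = 1 − (1−0.31) × (1−0.13) × (1−0.03) = 0.417709
P(Backup chain down) [AND] = 0.22 × 0.07 × 0.417709 = 0.006433
P(Satellite uplink lost) [OR] = 1 − (1−0.036000) × (1−0.006433) = 0.042201
Rounded to 4 decimal places: P(Satellite uplink lost) ≈ 0.0422.

0.0422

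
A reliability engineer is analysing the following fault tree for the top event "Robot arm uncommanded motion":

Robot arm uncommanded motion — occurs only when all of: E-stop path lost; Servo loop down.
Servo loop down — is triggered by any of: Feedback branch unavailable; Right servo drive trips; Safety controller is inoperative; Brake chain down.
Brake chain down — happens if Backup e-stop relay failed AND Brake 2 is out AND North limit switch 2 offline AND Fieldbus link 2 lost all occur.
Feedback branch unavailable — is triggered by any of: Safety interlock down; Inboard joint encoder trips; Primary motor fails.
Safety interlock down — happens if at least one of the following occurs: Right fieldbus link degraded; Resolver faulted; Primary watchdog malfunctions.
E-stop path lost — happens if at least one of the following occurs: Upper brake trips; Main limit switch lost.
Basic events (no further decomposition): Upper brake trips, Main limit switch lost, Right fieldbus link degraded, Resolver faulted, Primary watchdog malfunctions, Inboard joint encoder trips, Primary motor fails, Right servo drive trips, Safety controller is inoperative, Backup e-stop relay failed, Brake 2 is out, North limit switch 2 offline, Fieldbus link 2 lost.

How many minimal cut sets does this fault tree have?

16

E-stop path lost [OR]: union of children's cut sets → 2 cut set(s).
Safety interlock down [OR]: union of children's cut sets → 3 cut set(s).
Feedback branch unavailable [OR]: union of children's cut sets → 5 cut set(s).
Brake chain down [AND]: one cut set from each child combined → 1 × 1 × 1 × 1 = 1 cut set(s).
Servo loop down [OR]: union of children's cut sets → 8 cut set(s).
Robot arm uncommanded motion [AND]: one cut set from each child combined → 2 × 8 = 16 cut set(s).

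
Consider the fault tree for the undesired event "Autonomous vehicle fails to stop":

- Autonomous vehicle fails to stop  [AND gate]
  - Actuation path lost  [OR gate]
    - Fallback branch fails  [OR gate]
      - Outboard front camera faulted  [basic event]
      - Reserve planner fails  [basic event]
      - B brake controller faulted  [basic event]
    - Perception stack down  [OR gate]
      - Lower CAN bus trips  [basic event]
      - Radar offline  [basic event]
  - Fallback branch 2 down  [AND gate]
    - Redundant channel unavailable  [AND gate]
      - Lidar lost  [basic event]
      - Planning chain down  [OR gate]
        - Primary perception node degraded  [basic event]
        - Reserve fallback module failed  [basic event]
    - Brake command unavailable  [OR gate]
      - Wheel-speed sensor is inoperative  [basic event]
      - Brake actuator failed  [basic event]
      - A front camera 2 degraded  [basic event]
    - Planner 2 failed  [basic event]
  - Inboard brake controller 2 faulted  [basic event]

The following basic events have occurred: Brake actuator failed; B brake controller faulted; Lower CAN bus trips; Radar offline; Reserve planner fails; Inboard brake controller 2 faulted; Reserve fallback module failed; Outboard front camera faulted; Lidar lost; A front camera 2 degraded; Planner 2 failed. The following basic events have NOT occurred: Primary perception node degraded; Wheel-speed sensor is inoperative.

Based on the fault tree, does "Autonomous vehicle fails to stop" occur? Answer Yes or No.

Fallback branch fails [OR]: Outboard front camera faulted=occurs, Reserve planner fails=occurs, B brake controller faulted=occurs → at least one input occurs → occurs.
Perception stack down [OR]: Lower CAN bus trips=occurs, Radar offline=occurs → at least one input occurs → occurs.
Actuation path lost [OR]: Fallback branch fails=occurs, Perception stack down=occurs → at least one input occurs → occurs.
Planning chain down [OR]: Primary perception node degraded=not, Reserve fallback module failed=occurs → at least one input occurs → occurs.
Redundant channel unavailable [AND]: Lidar lost=occurs, Planning chain down=occurs → all inputs occur → occurs.
Brake command unavailable [OR]: Wheel-speed sensor is inoperative=not, Brake actuator failed=occurs, A front camera 2 degraded=occurs → at least one input occurs → occurs.
Fallback branch 2 down [AND]: Redundant channel unavailable=occurs, Brake command unavailable=occurs, Planner 2 failed=occurs → all inputs occur → occurs.
Autonomous vehicle fails to stop [AND]: Actuation path lost=occurs, Fallback branch 2 down=occurs, Inboard brake controller 2 faulted=occurs → all inputs occur → occurs.

Yes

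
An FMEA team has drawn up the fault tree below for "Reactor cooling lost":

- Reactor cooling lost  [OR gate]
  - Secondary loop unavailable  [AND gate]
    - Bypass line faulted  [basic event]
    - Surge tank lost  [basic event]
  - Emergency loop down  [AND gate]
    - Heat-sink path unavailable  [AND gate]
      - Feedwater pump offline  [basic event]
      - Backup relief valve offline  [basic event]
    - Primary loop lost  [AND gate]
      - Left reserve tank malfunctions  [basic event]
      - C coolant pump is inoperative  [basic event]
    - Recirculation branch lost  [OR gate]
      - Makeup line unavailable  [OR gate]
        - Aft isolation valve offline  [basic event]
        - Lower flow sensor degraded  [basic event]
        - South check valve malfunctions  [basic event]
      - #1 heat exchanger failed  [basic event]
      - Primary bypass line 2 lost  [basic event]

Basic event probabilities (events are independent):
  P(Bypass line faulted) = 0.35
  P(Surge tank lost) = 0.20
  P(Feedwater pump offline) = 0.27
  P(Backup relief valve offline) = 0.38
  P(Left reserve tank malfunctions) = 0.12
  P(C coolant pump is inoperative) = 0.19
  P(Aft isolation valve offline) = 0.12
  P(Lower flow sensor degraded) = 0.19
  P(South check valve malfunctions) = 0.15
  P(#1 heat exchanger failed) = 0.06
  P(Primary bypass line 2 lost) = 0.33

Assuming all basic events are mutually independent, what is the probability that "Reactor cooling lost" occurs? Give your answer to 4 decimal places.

0.0713

P(Secondary loop unavailable) [AND] = 0.35 × 0.20 = 0.070000
P(Heat-sink path unavailable) [AND] = 0.27 × 0.38 = 0.102600
P(Primary loop lost) [AND] = 0.12 × 0.19 = 0.022800
P(Makeup line unavailable) [OR] = 1 − (1−0.12) × (1−0.19) × (1−0.15) = 0.394120
P(Recirculation branch lost) [OR] = 1 − (1−0.394120) × (1−0.06) × (1−0.33) = 0.618417
P(Emergency loop down) [AND] = 0.102600 × 0.022800 × 0.618417 = 0.001447
P(Reactor cooling lost) [OR] = 1 − (1−0.070000) × (1−0.001447) = 0.071346
Rounded to 4 decimal places: P(Reactor cooling lost) ≈ 0.0713.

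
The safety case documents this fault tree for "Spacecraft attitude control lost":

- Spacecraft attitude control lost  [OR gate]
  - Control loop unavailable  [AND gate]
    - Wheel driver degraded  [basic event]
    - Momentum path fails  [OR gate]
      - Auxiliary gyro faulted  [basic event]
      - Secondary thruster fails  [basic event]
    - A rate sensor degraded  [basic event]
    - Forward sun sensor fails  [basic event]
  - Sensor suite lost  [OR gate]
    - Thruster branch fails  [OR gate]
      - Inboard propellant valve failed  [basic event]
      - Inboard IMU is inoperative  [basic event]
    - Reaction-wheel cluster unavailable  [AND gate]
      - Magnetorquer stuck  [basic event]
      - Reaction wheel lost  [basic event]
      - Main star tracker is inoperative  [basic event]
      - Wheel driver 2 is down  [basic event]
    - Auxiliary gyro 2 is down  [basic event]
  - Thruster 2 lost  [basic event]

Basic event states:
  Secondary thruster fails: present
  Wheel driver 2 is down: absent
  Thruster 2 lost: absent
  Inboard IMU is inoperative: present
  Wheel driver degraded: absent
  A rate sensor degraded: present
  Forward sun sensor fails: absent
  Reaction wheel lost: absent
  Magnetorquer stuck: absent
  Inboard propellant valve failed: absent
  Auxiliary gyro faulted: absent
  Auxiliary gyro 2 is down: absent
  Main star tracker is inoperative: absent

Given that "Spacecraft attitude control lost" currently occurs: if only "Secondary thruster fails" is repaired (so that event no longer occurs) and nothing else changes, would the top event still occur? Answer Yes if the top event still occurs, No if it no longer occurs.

Counterfactual: set "Secondary thruster fails" to not occurred.
Momentum path fails [OR]: Auxiliary gyro faulted=not, Secondary thruster fails=not → no input occurs → does not occur.
Control loop unavailable [AND]: Wheel driver degraded=not, Momentum path fails=not, A rate sensor degraded=occurs, Forward sun sensor fails=not → not all inputs occur → does not occur.
Thruster branch fails [OR]: Inboard propellant valve failed=not, Inboard IMU is inoperative=occurs → at least one input occurs → occurs.
Reaction-wheel cluster unavailable [AND]: Magnetorquer stuck=not, Reaction wheel lost=not, Main star tracker is inoperative=not, Wheel driver 2 is down=not → not all inputs occur → does not occur.
Sensor suite lost [OR]: Thruster branch fails=occurs, Reaction-wheel cluster unavailable=not, Auxiliary gyro 2 is down=not → at least one input occurs → occurs.
Spacecraft attitude control lost [OR]: Control loop unavailable=not, Sensor suite lost=occurs, Thruster 2 lost=not → at least one input occurs → occurs.

Yes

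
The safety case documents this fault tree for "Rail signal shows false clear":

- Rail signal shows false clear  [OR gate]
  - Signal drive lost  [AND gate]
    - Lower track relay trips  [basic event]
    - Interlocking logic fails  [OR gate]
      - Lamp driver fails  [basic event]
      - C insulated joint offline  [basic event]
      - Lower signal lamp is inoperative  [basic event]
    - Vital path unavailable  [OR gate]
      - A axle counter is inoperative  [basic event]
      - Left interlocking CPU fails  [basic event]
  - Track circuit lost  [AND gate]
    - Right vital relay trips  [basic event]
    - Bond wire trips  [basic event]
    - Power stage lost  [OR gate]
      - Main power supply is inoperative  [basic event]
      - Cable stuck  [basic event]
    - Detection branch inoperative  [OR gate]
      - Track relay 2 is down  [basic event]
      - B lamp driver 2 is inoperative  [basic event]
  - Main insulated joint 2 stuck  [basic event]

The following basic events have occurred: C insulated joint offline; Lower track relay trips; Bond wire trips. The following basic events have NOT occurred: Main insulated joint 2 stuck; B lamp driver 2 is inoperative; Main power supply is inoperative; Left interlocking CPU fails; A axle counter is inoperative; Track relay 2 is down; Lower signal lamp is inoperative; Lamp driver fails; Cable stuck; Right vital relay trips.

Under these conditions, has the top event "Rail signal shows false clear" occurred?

No

Interlocking logic fails [OR]: Lamp driver fails=not, C insulated joint offline=occurs, Lower signal lamp is inoperative=not → at least one input occurs → occurs.
Vital path unavailable [OR]: A axle counter is inoperative=not, Left interlocking CPU fails=not → no input occurs → does not occur.
Signal drive lost [AND]: Lower track relay trips=occurs, Interlocking logic fails=occurs, Vital path unavailable=not → not all inputs occur → does not occur.
Power stage lost [OR]: Main power supply is inoperative=not, Cable stuck=not → no input occurs → does not occur.
Detection branch inoperative [OR]: Track relay 2 is down=not, B lamp driver 2 is inoperative=not → no input occurs → does not occur.
Track circuit lost [AND]: Right vital relay trips=not, Bond wire trips=occurs, Power stage lost=not, Detection branch inoperative=not → not all inputs occur → does not occur.
Rail signal shows false clear [OR]: Signal drive lost=not, Track circuit lost=not, Main insulated joint 2 stuck=not → no input occurs → does not occur.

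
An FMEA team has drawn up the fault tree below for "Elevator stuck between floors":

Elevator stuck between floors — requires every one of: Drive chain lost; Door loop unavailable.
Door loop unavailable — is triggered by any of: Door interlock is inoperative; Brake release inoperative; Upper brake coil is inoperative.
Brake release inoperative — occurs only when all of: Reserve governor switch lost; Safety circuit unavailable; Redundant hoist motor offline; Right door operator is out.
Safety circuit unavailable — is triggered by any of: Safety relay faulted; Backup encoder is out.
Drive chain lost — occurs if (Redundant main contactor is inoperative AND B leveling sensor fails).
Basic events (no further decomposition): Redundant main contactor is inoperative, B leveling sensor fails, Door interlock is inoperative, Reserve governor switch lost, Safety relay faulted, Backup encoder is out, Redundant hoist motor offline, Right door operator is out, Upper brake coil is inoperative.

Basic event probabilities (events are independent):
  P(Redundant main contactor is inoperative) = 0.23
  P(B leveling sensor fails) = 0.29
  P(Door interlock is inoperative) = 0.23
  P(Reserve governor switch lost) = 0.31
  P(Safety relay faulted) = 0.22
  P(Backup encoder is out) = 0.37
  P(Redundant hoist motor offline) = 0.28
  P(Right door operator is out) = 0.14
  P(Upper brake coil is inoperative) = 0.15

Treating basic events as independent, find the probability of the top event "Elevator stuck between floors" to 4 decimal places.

P(Drive chain lost) [AND] = 0.23 × 0.29 = 0.066700
P(Safety circuit unavailable) [OR] = 1 − (1−0.22) × (1−0.37) = 0.508600
P(Brake release inoperative) [AND] = 0.31 × 0.508600 × 0.28 × 0.14 = 0.006181
P(Door loop unavailable) [OR] = 1 − (1−0.23) × (1−0.006181) × (1−0.15) = 0.349545
P(Elevator stuck between floors) [AND] = 0.066700 × 0.349545 = 0.023315
Rounded to 4 decimal places: P(Elevator stuck between floors) ≈ 0.0233.

0.0233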